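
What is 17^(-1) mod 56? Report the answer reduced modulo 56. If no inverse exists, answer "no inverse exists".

Extended Euclidean algorithm:
56 = 3·17 + 5
17 = 3·5 + 2
5 = 2·2 + 1
2 = 2·1 + 0
The gcd is 1. Working backward:
1 = 5 − 2·2
1 = −2·17 + 7·5
1 = 7·56 − 23·17
Thus 17·(-23) ≡ 1 (mod 56); reducing, -23 mod 56 = 33.

33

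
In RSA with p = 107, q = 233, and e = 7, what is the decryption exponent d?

φ(n) = (p−1)(q−1) = 106·232 = 24592.
Need d with 7·d ≡ 1 (mod 24592). Apply the extended Euclidean algorithm:
24592 = 3513×7 + 1
7 = 7×1 + 0
Back-substitute:
1 = 24592 − 3513·7
So 7·(-3513) ≡ 1 (mod 24592), hence d ≡ -3513 ≡ 21079 (mod 24592).

21079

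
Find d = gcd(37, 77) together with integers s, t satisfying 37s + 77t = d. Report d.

1

Apply Euclid's algorithm to 77 and 37:
77 = 2*37 + 3
37 = 12*3 + 1
3 = 3*1 + 0
gcd(37, 77) = 1.
Working backward:
1 = 37 − 12·3
1 = −12·77 + 25·37
So 1 = (-12)·77 + (25)·37.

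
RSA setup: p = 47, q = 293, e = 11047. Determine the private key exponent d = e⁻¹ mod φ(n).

φ(n) = (p−1)(q−1) = 46·292 = 13432.
Need d with 11047·d ≡ 1 (mod 13432). Apply the extended Euclidean algorithm:
13432 = 1*11047 + 2385
11047 = 4*2385 + 1507
2385 = 1*1507 + 878
1507 = 1*878 + 629
878 = 1*629 + 249
629 = 2*249 + 131
249 = 1*131 + 118
131 = 1*118 + 13
118 = 9*13 + 1
13 = 13*1 + 0
Back-substitute:
1 = 118 − 9·13
1 = −9·131 + 10·118
1 = 10·249 − 19·131
1 = −19·629 + 48·249
1 = 48·878 − 67·629
1 = −67·1507 + 115·878
1 = 115·2385 − 182·1507
1 = −182·11047 + 843·2385
1 = 843·13432 − 1025·11047
So 11047·(-1025) ≡ 1 (mod 13432), hence d ≡ -1025 ≡ 12407 (mod 13432).

12407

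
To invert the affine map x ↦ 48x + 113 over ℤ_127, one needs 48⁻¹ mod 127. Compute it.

gcd(127, 48) by repeated division:
127 = 2*48 + 31
48 = 1*31 + 17
31 = 1*17 + 14
17 = 1*14 + 3
14 = 4*3 + 2
3 = 1*2 + 1
2 = 2*1 + 0
gcd = 1, so the inverse exists. Back-substitute:
1 = 3 − 2
1 = −14 + 5·3
1 = 5·17 − 6·14
1 = −6·31 + 11·17
1 = 11·48 − 17·31
1 = −17·127 + 45·48
So 48·45 ≡ 1 (mod 127).

45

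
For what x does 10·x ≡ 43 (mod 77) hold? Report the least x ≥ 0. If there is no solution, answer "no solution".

First find gcd(10, 77):
77 = 7×10 + 7
10 = 1×7 + 3
7 = 2×3 + 1
3 = 3×1 + 0
gcd = 1, so a unique solution mod 77 exists.
Back-substitute for the Bézout coefficients:
1 = 7 − 2·3
1 = −2·10 + 3·7
1 = 3·77 − 23·10
So 10·(-23) ≡ 1 (mod 77), giving 10⁻¹ ≡ 54.
x ≡ 10⁻¹·43 ≡ 54·43 ≡ 12 (mod 77).

12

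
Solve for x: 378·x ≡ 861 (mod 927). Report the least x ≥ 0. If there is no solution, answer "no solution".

gcd(378, 927):
927 = 2*378 + 171
378 = 2*171 + 36
171 = 4*36 + 27
36 = 1*27 + 9
27 = 3*9 + 0
gcd = 9, but 9 ∤ 861, so the congruence has no solution.

no solution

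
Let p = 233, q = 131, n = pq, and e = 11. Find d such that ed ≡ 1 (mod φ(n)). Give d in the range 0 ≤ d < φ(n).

16451

φ(n) = (p−1)(q−1) = 232·130 = 30160.
Need d with 11·d ≡ 1 (mod 30160). Apply the extended Euclidean algorithm:
30160 = 2741*11 + 9
11 = 1*9 + 2
9 = 4*2 + 1
2 = 2*1 + 0
Back-substitute:
1 = 9 − 4·2
1 = −4·11 + 5·9
1 = 5·30160 − 13709·11
So 11·(-13709) ≡ 1 (mod 30160), hence d ≡ -13709 ≡ 16451 (mod 30160).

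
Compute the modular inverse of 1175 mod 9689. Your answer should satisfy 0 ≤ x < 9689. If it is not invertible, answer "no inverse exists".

7141

Apply the Euclidean algorithm to 9689 and 1175:
9689 = 8*1175 + 289
1175 = 4*289 + 19
289 = 15*19 + 4
19 = 4*4 + 3
4 = 1*3 + 1
3 = 3*1 + 0
Since gcd(1175, 9689) = 1, back-substitute to write 1 as a combination:
1 = 4 − 3
1 = −19 + 5·4
1 = 5·289 − 76·19
1 = −76·1175 + 309·289
1 = 309·9689 − 2548·1175
Hence 1175⁻¹ ≡ -2548 ≡ 7141 (mod 9689).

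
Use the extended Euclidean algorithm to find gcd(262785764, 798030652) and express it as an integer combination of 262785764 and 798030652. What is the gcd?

4

Euclidean algorithm:
798030652 = 3*262785764 + 9673360
262785764 = 27*9673360 + 1605044
9673360 = 6*1605044 + 43096
1605044 = 37*43096 + 10492
43096 = 4*10492 + 1128
10492 = 9*1128 + 340
1128 = 3*340 + 108
340 = 3*108 + 16
108 = 6*16 + 12
16 = 1*12 + 4
12 = 3*4 + 0
gcd(262785764, 798030652) = 4.
Express as a combination:
4 = 16 − 12
4 = −108 + 7·16
4 = 7·340 − 22·108
4 = −22·1128 + 73·340
4 = 73·10492 − 679·1128
4 = −679·43096 + 2789·10492
4 = 2789·1605044 − 103872·43096
4 = −103872·9673360 + 626021·1605044
4 = 626021·262785764 − 17006439·9673360
4 = −17006439·798030652 + 51645338·262785764
So 4 = (-17006439)·798030652 + (51645338)·262785764.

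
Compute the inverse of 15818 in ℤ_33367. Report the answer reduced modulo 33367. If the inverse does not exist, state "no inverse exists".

14380

gcd(33367, 15818) by repeated division:
33367 = 2*15818 + 1731
15818 = 9*1731 + 239
1731 = 7*239 + 58
239 = 4*58 + 7
58 = 8*7 + 2
7 = 3*2 + 1
2 = 2*1 + 0
The gcd is 1. Working backward:
1 = 7 − 3·2
1 = −3·58 + 25·7
1 = 25·239 − 103·58
1 = −103·1731 + 746·239
1 = 746·15818 − 6817·1731
1 = −6817·33367 + 14380·15818
So 15818·14380 ≡ 1 (mod 33367).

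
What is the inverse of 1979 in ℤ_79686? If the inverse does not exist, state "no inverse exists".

Apply the Euclidean algorithm to 79686 and 1979:
79686 = 40×1979 + 526
1979 = 3×526 + 401
526 = 1×401 + 125
401 = 3×125 + 26
125 = 4×26 + 21
26 = 1×21 + 5
21 = 4×5 + 1
5 = 5×1 + 0
gcd = 1, so the inverse exists. Back-substitute:
1 = 21 − 4·5
1 = −4·26 + 5·21
1 = 5·125 − 24·26
1 = −24·401 + 77·125
1 = 77·526 − 101·401
1 = −101·1979 + 380·526
1 = 380·79686 − 15301·1979
So 1979·(-15301) ≡ 1 (mod 79686), and -15301 ≡ 64385 (mod 79686).

64385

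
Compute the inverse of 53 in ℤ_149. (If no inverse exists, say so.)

Apply the Euclidean algorithm to 149 and 53:
149 = 2·53 + 43
53 = 1·43 + 10
43 = 4·10 + 3
10 = 3·3 + 1
3 = 3·1 + 0
Since gcd(53, 149) = 1, back-substitute to write 1 as a combination:
1 = 10 − 3·3
1 = −3·43 + 13·10
1 = 13·53 − 16·43
1 = −16·149 + 45·53
So 53·45 ≡ 1 (mod 149).

45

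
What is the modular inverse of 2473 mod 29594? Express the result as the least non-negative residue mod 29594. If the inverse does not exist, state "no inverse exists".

22737

gcd(29594, 2473) by repeated division:
29594 = 11·2473 + 2391
2473 = 1·2391 + 82
2391 = 29·82 + 13
82 = 6·13 + 4
13 = 3·4 + 1
4 = 4·1 + 0
Since gcd(2473, 29594) = 1, back-substitute to write 1 as a combination:
1 = 13 − 3·4
1 = −3·82 + 19·13
1 = 19·2391 − 554·82
1 = −554·2473 + 573·2391
1 = 573·29594 − 6857·2473
So 2473·(-6857) ≡ 1 (mod 29594), and -6857 ≡ 22737 (mod 29594).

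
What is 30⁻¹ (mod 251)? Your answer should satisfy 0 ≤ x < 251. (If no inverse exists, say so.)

159

Apply the Euclidean algorithm to 251 and 30:
251 = 8*30 + 11
30 = 2*11 + 8
11 = 1*8 + 3
8 = 2*3 + 2
3 = 1*2 + 1
2 = 2*1 + 0
Since gcd(30, 251) = 1, back-substitute to write 1 as a combination:
1 = 3 − 2
1 = −8 + 3·3
1 = 3·11 − 4·8
1 = −4·30 + 11·11
1 = 11·251 − 92·30
Hence 30⁻¹ ≡ -92 ≡ 159 (mod 251).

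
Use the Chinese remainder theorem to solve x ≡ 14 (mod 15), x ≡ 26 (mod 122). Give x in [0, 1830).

Write x = 14 + 15·k. Then 15·k ≡ 26 − 14 ≡ 12 (mod 122).
Need 15⁻¹ mod 122. Extended Euclid on (122, 15):
122 = 8*15 + 2
15 = 7*2 + 1
2 = 2*1 + 0
Back-substitute:
1 = 15 − 7·2
1 = −7·122 + 57·15
15⁻¹ ≡ 57 (mod 122), so k ≡ 57·12 ≡ 74 (mod 122).
x = 14 + 15·74 = 1124.

1124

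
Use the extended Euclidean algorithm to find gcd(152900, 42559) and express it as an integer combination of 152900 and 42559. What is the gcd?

Apply Euclid's algorithm to 152900 and 42559:
152900 = 3*42559 + 25223
42559 = 1*25223 + 17336
25223 = 1*17336 + 7887
17336 = 2*7887 + 1562
7887 = 5*1562 + 77
1562 = 20*77 + 22
77 = 3*22 + 11
22 = 2*11 + 0
gcd(152900, 42559) = 11.
Express as a combination:
11 = 77 − 3·22
11 = −3·1562 + 61·77
11 = 61·7887 − 308·1562
11 = −308·17336 + 677·7887
11 = 677·25223 − 985·17336
11 = −985·42559 + 1662·25223
11 = 1662·152900 − 5971·42559
So 11 = (1662)·152900 + (-5971)·42559.

11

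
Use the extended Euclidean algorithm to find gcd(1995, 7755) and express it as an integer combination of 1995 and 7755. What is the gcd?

15

Euclidean algorithm:
7755 = 3·1995 + 1770
1995 = 1·1770 + 225
1770 = 7·225 + 195
225 = 1·195 + 30
195 = 6·30 + 15
30 = 2·15 + 0
gcd(1995, 7755) = 15.
Back-substituting:
15 = 195 − 6·30
15 = −6·225 + 7·195
15 = 7·1770 − 55·225
15 = −55·1995 + 62·1770
15 = 62·7755 − 241·1995
So 15 = (62)·7755 + (-241)·1995.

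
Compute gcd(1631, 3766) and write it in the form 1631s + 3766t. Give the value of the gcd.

Repeated division:
3766 = 2·1631 + 504
1631 = 3·504 + 119
504 = 4·119 + 28
119 = 4·28 + 7
28 = 4·7 + 0
gcd(1631, 3766) = 7.
Express as a combination:
7 = 119 − 4·28
7 = −4·504 + 17·119
7 = 17·1631 − 55·504
7 = −55·3766 + 127·1631
So 7 = (-55)·3766 + (127)·1631.

7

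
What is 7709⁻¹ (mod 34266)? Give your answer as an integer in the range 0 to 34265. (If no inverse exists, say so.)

33257

gcd(34266, 7709) by repeated division:
34266 = 4×7709 + 3430
7709 = 2×3430 + 849
3430 = 4×849 + 34
849 = 24×34 + 33
34 = 1×33 + 1
33 = 33×1 + 0
Since gcd(7709, 34266) = 1, back-substitute to write 1 as a combination:
1 = 34 − 33
1 = −849 + 25·34
1 = 25·3430 − 101·849
1 = −101·7709 + 227·3430
1 = 227·34266 − 1009·7709
Thus 7709·(-1009) ≡ 1 (mod 34266); reducing, -1009 mod 34266 = 33257.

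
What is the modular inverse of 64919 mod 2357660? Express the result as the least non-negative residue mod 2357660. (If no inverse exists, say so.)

1089799

Apply the Euclidean algorithm to 2357660 and 64919:
2357660 = 36*64919 + 20576
64919 = 3*20576 + 3191
20576 = 6*3191 + 1430
3191 = 2*1430 + 331
1430 = 4*331 + 106
331 = 3*106 + 13
106 = 8*13 + 2
13 = 6*2 + 1
2 = 2*1 + 0
Since gcd(64919, 2357660) = 1, back-substitute to write 1 as a combination:
1 = 13 − 6·2
1 = −6·106 + 49·13
1 = 49·331 − 153·106
1 = −153·1430 + 661·331
1 = 661·3191 − 1475·1430
1 = −1475·20576 + 9511·3191
1 = 9511·64919 − 30008·20576
1 = −30008·2357660 + 1089799·64919
So 64919·1089799 ≡ 1 (mod 2357660).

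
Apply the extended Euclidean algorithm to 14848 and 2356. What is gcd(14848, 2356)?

Apply Euclid's algorithm to 14848 and 2356:
14848 = 6*2356 + 712
2356 = 3*712 + 220
712 = 3*220 + 52
220 = 4*52 + 12
52 = 4*12 + 4
12 = 3*4 + 0
gcd(14848, 2356) = 4.
Express as a combination:
4 = 52 − 4·12
4 = −4·220 + 17·52
4 = 17·712 − 55·220
4 = −55·2356 + 182·712
4 = 182·14848 − 1147·2356
So 4 = (182)·14848 + (-1147)·2356.

4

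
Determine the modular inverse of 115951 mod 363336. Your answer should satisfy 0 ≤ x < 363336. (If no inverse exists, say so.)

257407

Run Euclid on (363336, 115951):
363336 = 3·115951 + 15483
115951 = 7·15483 + 7570
15483 = 2·7570 + 343
7570 = 22·343 + 24
343 = 14·24 + 7
24 = 3·7 + 3
7 = 2·3 + 1
3 = 3·1 + 0
The gcd is 1. Working backward:
1 = 7 − 2·3
1 = −2·24 + 7·7
1 = 7·343 − 100·24
1 = −100·7570 + 2207·343
1 = 2207·15483 − 4514·7570
1 = −4514·115951 + 33805·15483
1 = 33805·363336 − 105929·115951
Hence 115951⁻¹ ≡ -105929 ≡ 257407 (mod 363336).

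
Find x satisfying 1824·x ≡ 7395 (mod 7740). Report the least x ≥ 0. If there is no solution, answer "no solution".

gcd(1824, 7740):
7740 = 4*1824 + 444
1824 = 4*444 + 48
444 = 9*48 + 12
48 = 4*12 + 0
gcd = 12, but 12 ∤ 7395, so the congruence has no solution.

no solution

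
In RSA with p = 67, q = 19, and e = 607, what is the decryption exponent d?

1051

φ(n) = (p−1)(q−1) = 66·18 = 1188.
Need d with 607·d ≡ 1 (mod 1188). Apply the extended Euclidean algorithm:
1188 = 1×607 + 581
607 = 1×581 + 26
581 = 22×26 + 9
26 = 2×9 + 8
9 = 1×8 + 1
8 = 8×1 + 0
Back-substitute:
1 = 9 − 8
1 = −26 + 3·9
1 = 3·581 − 67·26
1 = −67·607 + 70·581
1 = 70·1188 − 137·607
So 607·(-137) ≡ 1 (mod 1188), hence d ≡ -137 ≡ 1051 (mod 1188).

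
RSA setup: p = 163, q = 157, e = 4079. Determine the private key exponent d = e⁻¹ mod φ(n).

φ(n) = (p−1)(q−1) = 162·156 = 25272.
Need d with 4079·d ≡ 1 (mod 25272). Apply the extended Euclidean algorithm:
25272 = 6*4079 + 798
4079 = 5*798 + 89
798 = 8*89 + 86
89 = 1*86 + 3
86 = 28*3 + 2
3 = 1*2 + 1
2 = 2*1 + 0
Back-substitute:
1 = 3 − 2
1 = −86 + 29·3
1 = 29·89 − 30·86
1 = −30·798 + 269·89
1 = 269·4079 − 1375·798
1 = −1375·25272 + 8519·4079
So 4079·8519 ≡ 1 (mod 25272), hence d = 8519.

8519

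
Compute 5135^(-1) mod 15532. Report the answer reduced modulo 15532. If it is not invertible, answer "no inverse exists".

11863

Extended Euclidean algorithm:
15532 = 3·5135 + 127
5135 = 40·127 + 55
127 = 2·55 + 17
55 = 3·17 + 4
17 = 4·4 + 1
4 = 4·1 + 0
The gcd is 1. Working backward:
1 = 17 − 4·4
1 = −4·55 + 13·17
1 = 13·127 − 30·55
1 = −30·5135 + 1213·127
1 = 1213·15532 − 3669·5135
Thus 5135·(-3669) ≡ 1 (mod 15532); reducing, -3669 mod 15532 = 11863.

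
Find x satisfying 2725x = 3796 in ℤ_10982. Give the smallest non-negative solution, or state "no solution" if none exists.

First find gcd(2725, 10982):
10982 = 4×2725 + 82
2725 = 33×82 + 19
82 = 4×19 + 6
19 = 3×6 + 1
6 = 6×1 + 0
gcd = 1, so a unique solution mod 10982 exists.
Back-substitute for the Bézout coefficients:
1 = 19 − 3·6
1 = −3·82 + 13·19
1 = 13·2725 − 432·82
1 = −432·10982 + 1741·2725
So 2725·(1741) ≡ 1 (mod 10982), giving 2725⁻¹ ≡ 1741.
x ≡ 2725⁻¹·3796 ≡ 1741·3796 ≡ 8654 (mod 10982).

8654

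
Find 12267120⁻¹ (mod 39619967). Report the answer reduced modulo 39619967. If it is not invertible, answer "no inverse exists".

Apply the Euclidean algorithm to 39619967 and 12267120:
39619967 = 3*12267120 + 2818607
12267120 = 4*2818607 + 992692
2818607 = 2*992692 + 833223
992692 = 1*833223 + 159469
833223 = 5*159469 + 35878
159469 = 4*35878 + 15957
35878 = 2*15957 + 3964
15957 = 4*3964 + 101
3964 = 39*101 + 25
101 = 4*25 + 1
25 = 25*1 + 0
Since gcd(12267120, 39619967) = 1, back-substitute to write 1 as a combination:
1 = 101 − 4·25
1 = −4·3964 + 157·101
1 = 157·15957 − 632·3964
1 = −632·35878 + 1421·15957
1 = 1421·159469 − 6316·35878
1 = −6316·833223 + 33001·159469
1 = 33001·992692 − 39317·833223
1 = −39317·2818607 + 111635·992692
1 = 111635·12267120 − 485857·2818607
1 = −485857·39619967 + 1569206·12267120
So 12267120·1569206 ≡ 1 (mod 39619967).

1569206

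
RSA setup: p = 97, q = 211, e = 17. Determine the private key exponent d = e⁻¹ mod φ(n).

10673

φ(n) = (p−1)(q−1) = 96·210 = 20160.
Need d with 17·d ≡ 1 (mod 20160). Apply the extended Euclidean algorithm:
20160 = 1185*17 + 15
17 = 1*15 + 2
15 = 7*2 + 1
2 = 2*1 + 0
Back-substitute:
1 = 15 − 7·2
1 = −7·17 + 8·15
1 = 8·20160 − 9487·17
So 17·(-9487) ≡ 1 (mod 20160), hence d ≡ -9487 ≡ 10673 (mod 20160).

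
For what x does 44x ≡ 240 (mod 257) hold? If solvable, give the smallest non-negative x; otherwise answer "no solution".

169

First find gcd(44, 257):
257 = 5·44 + 37
44 = 1·37 + 7
37 = 5·7 + 2
7 = 3·2 + 1
2 = 2·1 + 0
gcd = 1, so a unique solution mod 257 exists.
Back-substitute for the Bézout coefficients:
1 = 7 − 3·2
1 = −3·37 + 16·7
1 = 16·44 − 19·37
1 = −19·257 + 111·44
So 44·(111) ≡ 1 (mod 257), giving 44⁻¹ ≡ 111.
x ≡ 44⁻¹·240 ≡ 111·240 ≡ 169 (mod 257).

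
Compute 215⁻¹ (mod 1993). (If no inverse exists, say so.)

Apply the Euclidean algorithm to 1993 and 215:
1993 = 9×215 + 58
215 = 3×58 + 41
58 = 1×41 + 17
41 = 2×17 + 7
17 = 2×7 + 3
7 = 2×3 + 1
3 = 3×1 + 0
The gcd is 1. Working backward:
1 = 7 − 2·3
1 = −2·17 + 5·7
1 = 5·41 − 12·17
1 = −12·58 + 17·41
1 = 17·215 − 63·58
1 = −63·1993 + 584·215
So 215·584 ≡ 1 (mod 1993).

584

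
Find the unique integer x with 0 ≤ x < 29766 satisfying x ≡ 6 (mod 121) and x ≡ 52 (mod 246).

Write x = 6 + 121·k. Then 121·k ≡ 52 − 6 ≡ 46 (mod 246).
Need 121⁻¹ mod 246. Extended Euclid on (246, 121):
246 = 2·121 + 4
121 = 30·4 + 1
4 = 4·1 + 0
Back-substitute:
1 = 121 − 30·4
1 = −30·246 + 61·121
121⁻¹ ≡ 61 (mod 246), so k ≡ 61·46 ≡ 100 (mod 246).
x = 6 + 121·100 = 12106.

12106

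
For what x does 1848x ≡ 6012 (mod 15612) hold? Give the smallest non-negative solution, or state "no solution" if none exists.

451

First find gcd(1848, 15612):
15612 = 8*1848 + 828
1848 = 2*828 + 192
828 = 4*192 + 60
192 = 3*60 + 12
60 = 5*12 + 0
gcd = 12 and 12 | 6012, so solutions exist. Divide through by 12: 154x ≡ 501 (mod 1301).
Now find 154⁻¹ mod 1301:
1301 = 8×154 + 69
154 = 2×69 + 16
69 = 4×16 + 5
16 = 3×5 + 1
5 = 5×1 + 0
Back-substitute:
1 = 16 − 3·5
1 = −3·69 + 13·16
1 = 13·154 − 29·69
1 = −29·1301 + 245·154
So 154⁻¹ ≡ 245 (mod 1301).
Then x ≡ 245·501 ≡ 451 (mod 1301); the smallest non-negative solution is x = 451.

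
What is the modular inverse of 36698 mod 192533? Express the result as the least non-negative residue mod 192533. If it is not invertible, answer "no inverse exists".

146779

gcd(192533, 36698) by repeated division:
192533 = 5×36698 + 9043
36698 = 4×9043 + 526
9043 = 17×526 + 101
526 = 5×101 + 21
101 = 4×21 + 17
21 = 1×17 + 4
17 = 4×4 + 1
4 = 4×1 + 0
Since gcd(36698, 192533) = 1, back-substitute to write 1 as a combination:
1 = 17 − 4·4
1 = −4·21 + 5·17
1 = 5·101 − 24·21
1 = −24·526 + 125·101
1 = 125·9043 − 2149·526
1 = −2149·36698 + 8721·9043
1 = 8721·192533 − 45754·36698
Hence 36698⁻¹ ≡ -45754 ≡ 146779 (mod 192533).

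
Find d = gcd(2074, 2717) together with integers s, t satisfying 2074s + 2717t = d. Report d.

1

Apply Euclid's algorithm to 2717 and 2074:
2717 = 1×2074 + 643
2074 = 3×643 + 145
643 = 4×145 + 63
145 = 2×63 + 19
63 = 3×19 + 6
19 = 3×6 + 1
6 = 6×1 + 0
gcd(2074, 2717) = 1.
Working backward:
1 = 19 − 3·6
1 = −3·63 + 10·19
1 = 10·145 − 23·63
1 = −23·643 + 102·145
1 = 102·2074 − 329·643
1 = −329·2717 + 431·2074
So 1 = (-329)·2717 + (431)·2074.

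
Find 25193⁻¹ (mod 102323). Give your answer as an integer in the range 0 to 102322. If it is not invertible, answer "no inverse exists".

71382

Extended Euclidean algorithm:
102323 = 4*25193 + 1551
25193 = 16*1551 + 377
1551 = 4*377 + 43
377 = 8*43 + 33
43 = 1*33 + 10
33 = 3*10 + 3
10 = 3*3 + 1
3 = 3*1 + 0
gcd = 1, so the inverse exists. Back-substitute:
1 = 10 − 3·3
1 = −3·33 + 10·10
1 = 10·43 − 13·33
1 = −13·377 + 114·43
1 = 114·1551 − 469·377
1 = −469·25193 + 7618·1551
1 = 7618·102323 − 30941·25193
Thus 25193·(-30941) ≡ 1 (mod 102323); reducing, -30941 mod 102323 = 71382.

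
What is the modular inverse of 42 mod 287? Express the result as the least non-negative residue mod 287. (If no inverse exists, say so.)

no inverse exists

Compute gcd(42, 287):
287 = 6*42 + 35
42 = 1*35 + 7
35 = 5*7 + 0
The gcd is 7, not 1, hence no inverse exists.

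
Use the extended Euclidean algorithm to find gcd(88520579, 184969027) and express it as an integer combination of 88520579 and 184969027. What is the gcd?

1

Euclidean algorithm:
184969027 = 2×88520579 + 7927869
88520579 = 11×7927869 + 1314020
7927869 = 6×1314020 + 43749
1314020 = 30×43749 + 1550
43749 = 28×1550 + 349
1550 = 4×349 + 154
349 = 2×154 + 41
154 = 3×41 + 31
41 = 1×31 + 10
31 = 3×10 + 1
10 = 10×1 + 0
gcd(88520579, 184969027) = 1.
Express as a combination:
1 = 31 − 3·10
1 = −3·41 + 4·31
1 = 4·154 − 15·41
1 = −15·349 + 34·154
1 = 34·1550 − 151·349
1 = −151·43749 + 4262·1550
1 = 4262·1314020 − 128011·43749
1 = −128011·7927869 + 772328·1314020
1 = 772328·88520579 − 8623619·7927869
1 = −8623619·184969027 + 18019566·88520579
So 1 = (-8623619)·184969027 + (18019566)·88520579.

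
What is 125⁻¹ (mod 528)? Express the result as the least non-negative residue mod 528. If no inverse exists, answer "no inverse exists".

245

gcd(528, 125) by repeated division:
528 = 4×125 + 28
125 = 4×28 + 13
28 = 2×13 + 2
13 = 6×2 + 1
2 = 2×1 + 0
gcd = 1, so the inverse exists. Back-substitute:
1 = 13 − 6·2
1 = −6·28 + 13·13
1 = 13·125 − 58·28
1 = −58·528 + 245·125
So 125·245 ≡ 1 (mod 528).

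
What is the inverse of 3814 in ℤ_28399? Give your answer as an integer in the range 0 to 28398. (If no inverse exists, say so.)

Apply the Euclidean algorithm to 28399 and 3814:
28399 = 7*3814 + 1701
3814 = 2*1701 + 412
1701 = 4*412 + 53
412 = 7*53 + 41
53 = 1*41 + 12
41 = 3*12 + 5
12 = 2*5 + 2
5 = 2*2 + 1
2 = 2*1 + 0
The gcd is 1. Working backward:
1 = 5 − 2·2
1 = −2·12 + 5·5
1 = 5·41 − 17·12
1 = −17·53 + 22·41
1 = 22·412 − 171·53
1 = −171·1701 + 706·412
1 = 706·3814 − 1583·1701
1 = −1583·28399 + 11787·3814
So 3814·11787 ≡ 1 (mod 28399).

11787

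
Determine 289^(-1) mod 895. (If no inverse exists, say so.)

799

gcd(895, 289) by repeated division:
895 = 3×289 + 28
289 = 10×28 + 9
28 = 3×9 + 1
9 = 9×1 + 0
Since gcd(289, 895) = 1, back-substitute to write 1 as a combination:
1 = 28 − 3·9
1 = −3·289 + 31·28
1 = 31·895 − 96·289
Thus 289·(-96) ≡ 1 (mod 895); reducing, -96 mod 895 = 799.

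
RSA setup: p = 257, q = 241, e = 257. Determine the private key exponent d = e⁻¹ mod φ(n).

32513

φ(n) = (p−1)(q−1) = 256·240 = 61440.
Need d with 257·d ≡ 1 (mod 61440). Apply the extended Euclidean algorithm:
61440 = 239×257 + 17
257 = 15×17 + 2
17 = 8×2 + 1
2 = 2×1 + 0
Back-substitute:
1 = 17 − 8·2
1 = −8·257 + 121·17
1 = 121·61440 − 28927·257
So 257·(-28927) ≡ 1 (mod 61440), hence d ≡ -28927 ≡ 32513 (mod 61440).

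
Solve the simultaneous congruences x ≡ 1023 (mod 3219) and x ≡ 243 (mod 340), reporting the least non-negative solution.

Write x = 1023 + 3219·k. Then 3219·k ≡ 243 − 1023 ≡ 240 (mod 340).
Need 3219⁻¹ mod 340. Extended Euclid on (340, 159):
340 = 2×159 + 22
159 = 7×22 + 5
22 = 4×5 + 2
5 = 2×2 + 1
2 = 2×1 + 0
Back-substitute:
1 = 5 − 2·2
1 = −2·22 + 9·5
1 = 9·159 − 65·22
1 = −65·340 + 139·159
3219⁻¹ ≡ 139 (mod 340), so k ≡ 139·240 ≡ 40 (mod 340).
x = 1023 + 3219·40 = 129783.

129783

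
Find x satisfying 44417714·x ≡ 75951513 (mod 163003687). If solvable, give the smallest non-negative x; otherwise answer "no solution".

2111287

First find gcd(44417714, 163003687):
163003687 = 3·44417714 + 29750545
44417714 = 1·29750545 + 14667169
29750545 = 2·14667169 + 416207
14667169 = 35·416207 + 99924
416207 = 4·99924 + 16511
99924 = 6·16511 + 858
16511 = 19·858 + 209
858 = 4·209 + 22
209 = 9·22 + 11
22 = 2·11 + 0
gcd = 11 and 11 | 75951513, so solutions exist. Divide through by 11: 4037974x ≡ 6904683 (mod 14818517).
Now find 4037974⁻¹ mod 14818517:
14818517 = 3×4037974 + 2704595
4037974 = 1×2704595 + 1333379
2704595 = 2×1333379 + 37837
1333379 = 35×37837 + 9084
37837 = 4×9084 + 1501
9084 = 6×1501 + 78
1501 = 19×78 + 19
78 = 4×19 + 2
19 = 9×2 + 1
2 = 2×1 + 0
Back-substitute:
1 = 19 − 9·2
1 = −9·78 + 37·19
1 = 37·1501 − 712·78
1 = −712·9084 + 4309·1501
1 = 4309·37837 − 17948·9084
1 = −17948·1333379 + 632489·37837
1 = 632489·2704595 − 1282926·1333379
1 = −1282926·4037974 + 1915415·2704595
1 = 1915415·14818517 − 7029171·4037974
So 4037974·(-7029171) ≡ 1 (mod 14818517), i.e. 4037974⁻¹ ≡ 7789346.
Then x ≡ 7789346·6904683 ≡ 2111287 (mod 14818517); the smallest non-negative solution is x = 2111287.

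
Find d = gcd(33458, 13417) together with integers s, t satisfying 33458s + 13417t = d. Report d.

Euclidean algorithm:
33458 = 2·13417 + 6624
13417 = 2·6624 + 169
6624 = 39·169 + 33
169 = 5·33 + 4
33 = 8·4 + 1
4 = 4·1 + 0
gcd(33458, 13417) = 1.
Back-substituting:
1 = 33 − 8·4
1 = −8·169 + 41·33
1 = 41·6624 − 1607·169
1 = −1607·13417 + 3255·6624
1 = 3255·33458 − 8117·13417
So 1 = (3255)·33458 + (-8117)·13417.

1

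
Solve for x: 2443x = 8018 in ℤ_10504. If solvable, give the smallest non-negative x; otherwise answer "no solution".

First find gcd(2443, 10504):
10504 = 4×2443 + 732
2443 = 3×732 + 247
732 = 2×247 + 238
247 = 1×238 + 9
238 = 26×9 + 4
9 = 2×4 + 1
4 = 4×1 + 0
gcd = 1, so a unique solution mod 10504 exists.
Back-substitute for the Bézout coefficients:
1 = 9 − 2·4
1 = −2·238 + 53·9
1 = 53·247 − 55·238
1 = −55·732 + 163·247
1 = 163·2443 − 544·732
1 = −544·10504 + 2339·2443
So 2443·(2339) ≡ 1 (mod 10504), giving 2443⁻¹ ≡ 2339.
x ≡ 2443⁻¹·8018 ≡ 2339·8018 ≡ 4462 (mod 10504).

4462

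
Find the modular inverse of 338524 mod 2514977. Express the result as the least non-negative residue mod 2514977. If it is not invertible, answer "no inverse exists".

Run Euclid on (2514977, 338524):
2514977 = 7·338524 + 145309
338524 = 2·145309 + 47906
145309 = 3·47906 + 1591
47906 = 30·1591 + 176
1591 = 9·176 + 7
176 = 25·7 + 1
7 = 7·1 + 0
The gcd is 1. Working backward:
1 = 176 − 25·7
1 = −25·1591 + 226·176
1 = 226·47906 − 6805·1591
1 = −6805·145309 + 20641·47906
1 = 20641·338524 − 48087·145309
1 = −48087·2514977 + 357250·338524
So 338524·357250 ≡ 1 (mod 2514977).

357250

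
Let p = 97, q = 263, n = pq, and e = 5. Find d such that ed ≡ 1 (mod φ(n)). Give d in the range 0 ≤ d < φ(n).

10061

φ(n) = (p−1)(q−1) = 96·262 = 25152.
Need d with 5·d ≡ 1 (mod 25152). Apply the extended Euclidean algorithm:
25152 = 5030·5 + 2
5 = 2·2 + 1
2 = 2·1 + 0
Back-substitute:
1 = 5 − 2·2
1 = −2·25152 + 10061·5
So 5·10061 ≡ 1 (mod 25152), hence d = 10061.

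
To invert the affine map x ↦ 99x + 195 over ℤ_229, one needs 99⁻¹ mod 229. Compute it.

192

Run Euclid on (229, 99):
229 = 2×99 + 31
99 = 3×31 + 6
31 = 5×6 + 1
6 = 6×1 + 0
gcd = 1, so the inverse exists. Back-substitute:
1 = 31 − 5·6
1 = −5·99 + 16·31
1 = 16·229 − 37·99
Thus 99·(-37) ≡ 1 (mod 229); reducing, -37 mod 229 = 192.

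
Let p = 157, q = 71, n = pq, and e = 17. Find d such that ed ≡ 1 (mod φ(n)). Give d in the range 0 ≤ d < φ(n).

8993

φ(n) = (p−1)(q−1) = 156·70 = 10920.
Need d with 17·d ≡ 1 (mod 10920). Apply the extended Euclidean algorithm:
10920 = 642·17 + 6
17 = 2·6 + 5
6 = 1·5 + 1
5 = 5·1 + 0
Back-substitute:
1 = 6 − 5
1 = −17 + 3·6
1 = 3·10920 − 1927·17
So 17·(-1927) ≡ 1 (mod 10920), hence d ≡ -1927 ≡ 8993 (mod 10920).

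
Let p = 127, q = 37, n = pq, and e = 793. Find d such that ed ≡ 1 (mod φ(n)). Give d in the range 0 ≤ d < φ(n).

4393

φ(n) = (p−1)(q−1) = 126·36 = 4536.
Need d with 793·d ≡ 1 (mod 4536). Apply the extended Euclidean algorithm:
4536 = 5*793 + 571
793 = 1*571 + 222
571 = 2*222 + 127
222 = 1*127 + 95
127 = 1*95 + 32
95 = 2*32 + 31
32 = 1*31 + 1
31 = 31*1 + 0
Back-substitute:
1 = 32 − 31
1 = −95 + 3·32
1 = 3·127 − 4·95
1 = −4·222 + 7·127
1 = 7·571 − 18·222
1 = −18·793 + 25·571
1 = 25·4536 − 143·793
So 793·(-143) ≡ 1 (mod 4536), hence d ≡ -143 ≡ 4393 (mod 4536).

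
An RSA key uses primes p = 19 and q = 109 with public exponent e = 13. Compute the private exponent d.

φ(n) = (p−1)(q−1) = 18·108 = 1944.
Need d with 13·d ≡ 1 (mod 1944). Apply the extended Euclidean algorithm:
1944 = 149·13 + 7
13 = 1·7 + 6
7 = 1·6 + 1
6 = 6·1 + 0
Back-substitute:
1 = 7 − 6
1 = −13 + 2·7
1 = 2·1944 − 299·13
So 13·(-299) ≡ 1 (mod 1944), hence d ≡ -299 ≡ 1645 (mod 1944).

1645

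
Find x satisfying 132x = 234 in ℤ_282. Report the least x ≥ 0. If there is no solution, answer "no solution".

First find gcd(132, 282):
282 = 2·132 + 18
132 = 7·18 + 6
18 = 3·6 + 0
gcd = 6 and 6 | 234, so solutions exist. Divide through by 6: 22x ≡ 39 (mod 47).
Now find 22⁻¹ mod 47:
47 = 2*22 + 3
22 = 7*3 + 1
3 = 3*1 + 0
Back-substitute:
1 = 22 − 7·3
1 = −7·47 + 15·22
So 22⁻¹ ≡ 15 (mod 47).
Then x ≡ 15·39 ≡ 21 (mod 47); the smallest non-negative solution is x = 21.

21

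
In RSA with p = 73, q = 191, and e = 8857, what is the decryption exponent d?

φ(n) = (p−1)(q−1) = 72·190 = 13680.
Need d with 8857·d ≡ 1 (mod 13680). Apply the extended Euclidean algorithm:
13680 = 1×8857 + 4823
8857 = 1×4823 + 4034
4823 = 1×4034 + 789
4034 = 5×789 + 89
789 = 8×89 + 77
89 = 1×77 + 12
77 = 6×12 + 5
12 = 2×5 + 2
5 = 2×2 + 1
2 = 2×1 + 0
Back-substitute:
1 = 5 − 2·2
1 = −2·12 + 5·5
1 = 5·77 − 32·12
1 = −32·89 + 37·77
1 = 37·789 − 328·89
1 = −328·4034 + 1677·789
1 = 1677·4823 − 2005·4034
1 = −2005·8857 + 3682·4823
1 = 3682·13680 − 5687·8857
So 8857·(-5687) ≡ 1 (mod 13680), hence d ≡ -5687 ≡ 7993 (mod 13680).

7993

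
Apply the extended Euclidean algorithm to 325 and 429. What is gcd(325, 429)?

13

Euclidean algorithm:
429 = 1×325 + 104
325 = 3×104 + 13
104 = 8×13 + 0
gcd(325, 429) = 13.
Back-substituting:
13 = 325 − 3·104
13 = −3·429 + 4·325
So 13 = (-3)·429 + (4)·325.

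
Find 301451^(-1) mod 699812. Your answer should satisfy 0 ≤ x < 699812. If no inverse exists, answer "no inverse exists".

Apply the Euclidean algorithm to 699812 and 301451:
699812 = 2·301451 + 96910
301451 = 3·96910 + 10721
96910 = 9·10721 + 421
10721 = 25·421 + 196
421 = 2·196 + 29
196 = 6·29 + 22
29 = 1·22 + 7
22 = 3·7 + 1
7 = 7·1 + 0
gcd = 1, so the inverse exists. Back-substitute:
1 = 22 − 3·7
1 = −3·29 + 4·22
1 = 4·196 − 27·29
1 = −27·421 + 58·196
1 = 58·10721 − 1477·421
1 = −1477·96910 + 13351·10721
1 = 13351·301451 − 41530·96910
1 = −41530·699812 + 96411·301451
So 301451·96411 ≡ 1 (mod 699812).

96411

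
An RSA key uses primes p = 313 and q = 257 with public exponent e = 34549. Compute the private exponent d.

φ(n) = (p−1)(q−1) = 312·256 = 79872.
Need d with 34549·d ≡ 1 (mod 79872). Apply the extended Euclidean algorithm:
79872 = 2*34549 + 10774
34549 = 3*10774 + 2227
10774 = 4*2227 + 1866
2227 = 1*1866 + 361
1866 = 5*361 + 61
361 = 5*61 + 56
61 = 1*56 + 5
56 = 11*5 + 1
5 = 5*1 + 0
Back-substitute:
1 = 56 − 11·5
1 = −11·61 + 12·56
1 = 12·361 − 71·61
1 = −71·1866 + 367·361
1 = 367·2227 − 438·1866
1 = −438·10774 + 2119·2227
1 = 2119·34549 − 6795·10774
1 = −6795·79872 + 15709·34549
So 34549·15709 ≡ 1 (mod 79872), hence d = 15709.

15709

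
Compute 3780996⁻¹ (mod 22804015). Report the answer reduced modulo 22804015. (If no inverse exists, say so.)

12393751

Apply the Euclidean algorithm to 22804015 and 3780996:
22804015 = 6·3780996 + 118039
3780996 = 32·118039 + 3748
118039 = 31·3748 + 1851
3748 = 2·1851 + 46
1851 = 40·46 + 11
46 = 4·11 + 2
11 = 5·2 + 1
2 = 2·1 + 0
The gcd is 1. Working backward:
1 = 11 − 5·2
1 = −5·46 + 21·11
1 = 21·1851 − 845·46
1 = −845·3748 + 1711·1851
1 = 1711·118039 − 53886·3748
1 = −53886·3780996 + 1726063·118039
1 = 1726063·22804015 − 10410264·3780996
Thus 3780996·(-10410264) ≡ 1 (mod 22804015); reducing, -10410264 mod 22804015 = 12393751.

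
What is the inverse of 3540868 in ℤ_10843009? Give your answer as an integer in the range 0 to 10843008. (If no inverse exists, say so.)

10209219

Apply the Euclidean algorithm to 10843009 and 3540868:
10843009 = 3*3540868 + 220405
3540868 = 16*220405 + 14388
220405 = 15*14388 + 4585
14388 = 3*4585 + 633
4585 = 7*633 + 154
633 = 4*154 + 17
154 = 9*17 + 1
17 = 17*1 + 0
gcd = 1, so the inverse exists. Back-substitute:
1 = 154 − 9·17
1 = −9·633 + 37·154
1 = 37·4585 − 268·633
1 = −268·14388 + 841·4585
1 = 841·220405 − 12883·14388
1 = −12883·3540868 + 206969·220405
1 = 206969·10843009 − 633790·3540868
Hence 3540868⁻¹ ≡ -633790 ≡ 10209219 (mod 10843009).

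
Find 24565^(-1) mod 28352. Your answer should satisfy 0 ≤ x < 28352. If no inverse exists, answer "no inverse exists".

27229

Run Euclid on (28352, 24565):
28352 = 1·24565 + 3787
24565 = 6·3787 + 1843
3787 = 2·1843 + 101
1843 = 18·101 + 25
101 = 4·25 + 1
25 = 25·1 + 0
Since gcd(24565, 28352) = 1, back-substitute to write 1 as a combination:
1 = 101 − 4·25
1 = −4·1843 + 73·101
1 = 73·3787 − 150·1843
1 = −150·24565 + 973·3787
1 = 973·28352 − 1123·24565
Hence 24565⁻¹ ≡ -1123 ≡ 27229 (mod 28352).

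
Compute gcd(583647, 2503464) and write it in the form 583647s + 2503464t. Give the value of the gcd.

Apply Euclid's algorithm to 2503464 and 583647:
2503464 = 4×583647 + 168876
583647 = 3×168876 + 77019
168876 = 2×77019 + 14838
77019 = 5×14838 + 2829
14838 = 5×2829 + 693
2829 = 4×693 + 57
693 = 12×57 + 9
57 = 6×9 + 3
9 = 3×3 + 0
gcd(583647, 2503464) = 3.
Express as a combination:
3 = 57 − 6·9
3 = −6·693 + 73·57
3 = 73·2829 − 298·693
3 = −298·14838 + 1563·2829
3 = 1563·77019 − 8113·14838
3 = −8113·168876 + 17789·77019
3 = 17789·583647 − 61480·168876
3 = −61480·2503464 + 263709·583647
So 3 = (-61480)·2503464 + (263709)·583647.

3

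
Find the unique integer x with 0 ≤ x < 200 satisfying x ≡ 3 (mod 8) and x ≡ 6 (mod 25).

131

Write x = 3 + 8·k. Then 8·k ≡ 6 − 3 ≡ 3 (mod 25).
Need 8⁻¹ mod 25. Extended Euclid on (25, 8):
25 = 3·8 + 1
8 = 8·1 + 0
Back-substitute:
1 = 25 − 3·8
8⁻¹ ≡ 22 (mod 25), so k ≡ 22·3 ≡ 16 (mod 25).
x = 3 + 8·16 = 131.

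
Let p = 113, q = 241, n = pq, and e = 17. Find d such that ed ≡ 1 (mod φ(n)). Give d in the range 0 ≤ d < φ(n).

17393

φ(n) = (p−1)(q−1) = 112·240 = 26880.
Need d with 17·d ≡ 1 (mod 26880). Apply the extended Euclidean algorithm:
26880 = 1581×17 + 3
17 = 5×3 + 2
3 = 1×2 + 1
2 = 2×1 + 0
Back-substitute:
1 = 3 − 2
1 = −17 + 6·3
1 = 6·26880 − 9487·17
So 17·(-9487) ≡ 1 (mod 26880), hence d ≡ -9487 ≡ 17393 (mod 26880).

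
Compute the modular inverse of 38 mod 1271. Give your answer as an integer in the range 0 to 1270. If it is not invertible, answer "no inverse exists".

970

Apply the Euclidean algorithm to 1271 and 38:
1271 = 33*38 + 17
38 = 2*17 + 4
17 = 4*4 + 1
4 = 4*1 + 0
Since gcd(38, 1271) = 1, back-substitute to write 1 as a combination:
1 = 17 − 4·4
1 = −4·38 + 9·17
1 = 9·1271 − 301·38
So 38·(-301) ≡ 1 (mod 1271), and -301 ≡ 970 (mod 1271).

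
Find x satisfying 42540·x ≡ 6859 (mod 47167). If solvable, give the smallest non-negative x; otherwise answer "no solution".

25106

First find gcd(42540, 47167):
47167 = 1·42540 + 4627
42540 = 9·4627 + 897
4627 = 5·897 + 142
897 = 6·142 + 45
142 = 3·45 + 7
45 = 6·7 + 3
7 = 2·3 + 1
3 = 3·1 + 0
gcd = 1, so a unique solution mod 47167 exists.
Back-substitute for the Bézout coefficients:
1 = 7 − 2·3
1 = −2·45 + 13·7
1 = 13·142 − 41·45
1 = −41·897 + 259·142
1 = 259·4627 − 1336·897
1 = −1336·42540 + 12283·4627
1 = 12283·47167 − 13619·42540
So 42540·(-13619) ≡ 1 (mod 47167), giving 42540⁻¹ ≡ 33548.
x ≡ 42540⁻¹·6859 ≡ 33548·6859 ≡ 25106 (mod 47167).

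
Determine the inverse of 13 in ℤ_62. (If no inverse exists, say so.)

gcd(62, 13) by repeated division:
62 = 4×13 + 10
13 = 1×10 + 3
10 = 3×3 + 1
3 = 3×1 + 0
The gcd is 1. Working backward:
1 = 10 − 3·3
1 = −3·13 + 4·10
1 = 4·62 − 19·13
Hence 13⁻¹ ≡ -19 ≡ 43 (mod 62).

43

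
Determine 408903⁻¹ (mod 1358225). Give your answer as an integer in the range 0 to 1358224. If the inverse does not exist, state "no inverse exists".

Compute gcd(408903, 1358225):
1358225 = 3·408903 + 131516
408903 = 3·131516 + 14355
131516 = 9·14355 + 2321
14355 = 6·2321 + 429
2321 = 5·429 + 176
429 = 2·176 + 77
176 = 2·77 + 22
77 = 3·22 + 11
22 = 2·11 + 0
gcd(408903, 1358225) = 11 ≠ 1, so 408903 has no multiplicative inverse modulo 1358225.

no inverse exists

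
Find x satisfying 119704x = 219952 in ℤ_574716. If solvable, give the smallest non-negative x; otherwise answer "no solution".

112435

First find gcd(119704, 574716):
574716 = 4·119704 + 95900
119704 = 1·95900 + 23804
95900 = 4·23804 + 684
23804 = 34·684 + 548
684 = 1·548 + 136
548 = 4·136 + 4
136 = 34·4 + 0
gcd = 4 and 4 | 219952, so solutions exist. Divide through by 4: 29926x ≡ 54988 (mod 143679).
Now find 29926⁻¹ mod 143679:
143679 = 4*29926 + 23975
29926 = 1*23975 + 5951
23975 = 4*5951 + 171
5951 = 34*171 + 137
171 = 1*137 + 34
137 = 4*34 + 1
34 = 34*1 + 0
Back-substitute:
1 = 137 − 4·34
1 = −4·171 + 5·137
1 = 5·5951 − 174·171
1 = −174·23975 + 701·5951
1 = 701·29926 − 875·23975
1 = −875·143679 + 4201·29926
So 29926⁻¹ ≡ 4201 (mod 143679).
Then x ≡ 4201·54988 ≡ 112435 (mod 143679); the smallest non-negative solution is x = 112435.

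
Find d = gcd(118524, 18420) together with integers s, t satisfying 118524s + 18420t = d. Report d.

12

Apply Euclid's algorithm to 118524 and 18420:
118524 = 6*18420 + 8004
18420 = 2*8004 + 2412
8004 = 3*2412 + 768
2412 = 3*768 + 108
768 = 7*108 + 12
108 = 9*12 + 0
gcd(118524, 18420) = 12.
Working backward:
12 = 768 − 7·108
12 = −7·2412 + 22·768
12 = 22·8004 − 73·2412
12 = −73·18420 + 168·8004
12 = 168·118524 − 1081·18420
So 12 = (168)·118524 + (-1081)·18420.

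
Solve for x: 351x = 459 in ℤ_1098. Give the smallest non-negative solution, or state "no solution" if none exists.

First find gcd(351, 1098):
1098 = 3×351 + 45
351 = 7×45 + 36
45 = 1×36 + 9
36 = 4×9 + 0
gcd = 9 and 9 | 459, so solutions exist. Divide through by 9: 39x ≡ 51 (mod 122).
Now find 39⁻¹ mod 122:
122 = 3·39 + 5
39 = 7·5 + 4
5 = 1·4 + 1
4 = 4·1 + 0
Back-substitute:
1 = 5 − 4
1 = −39 + 8·5
1 = 8·122 − 25·39
So 39·(-25) ≡ 1 (mod 122), i.e. 39⁻¹ ≡ 97.
Then x ≡ 97·51 ≡ 67 (mod 122); the smallest non-negative solution is x = 67.

67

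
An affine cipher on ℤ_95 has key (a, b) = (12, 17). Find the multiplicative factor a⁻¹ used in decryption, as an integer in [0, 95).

8

Apply the Euclidean algorithm to 95 and 12:
95 = 7·12 + 11
12 = 1·11 + 1
11 = 11·1 + 0
Since gcd(12, 95) = 1, back-substitute to write 1 as a combination:
1 = 12 − 11
1 = −95 + 8·12
So 12·8 ≡ 1 (mod 95).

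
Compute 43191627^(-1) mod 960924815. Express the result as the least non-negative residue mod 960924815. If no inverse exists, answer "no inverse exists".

Run Euclid on (960924815, 43191627):
960924815 = 22*43191627 + 10709021
43191627 = 4*10709021 + 355543
10709021 = 30*355543 + 42731
355543 = 8*42731 + 13695
42731 = 3*13695 + 1646
13695 = 8*1646 + 527
1646 = 3*527 + 65
527 = 8*65 + 7
65 = 9*7 + 2
7 = 3*2 + 1
2 = 2*1 + 0
gcd = 1, so the inverse exists. Back-substitute:
1 = 7 − 3·2
1 = −3·65 + 28·7
1 = 28·527 − 227·65
1 = −227·1646 + 709·527
1 = 709·13695 − 5899·1646
1 = −5899·42731 + 18406·13695
1 = 18406·355543 − 153147·42731
1 = −153147·10709021 + 4612816·355543
1 = 4612816·43191627 − 18604411·10709021
1 = −18604411·960924815 + 413909858·43191627
So 43191627·413909858 ≡ 1 (mod 960924815).

413909858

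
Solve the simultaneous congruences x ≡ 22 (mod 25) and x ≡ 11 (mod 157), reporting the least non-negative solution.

3622

Write x = 22 + 25·k. Then 25·k ≡ 11 − 22 ≡ 146 (mod 157).
Need 25⁻¹ mod 157. Extended Euclid on (157, 25):
157 = 6*25 + 7
25 = 3*7 + 4
7 = 1*4 + 3
4 = 1*3 + 1
3 = 3*1 + 0
Back-substitute:
1 = 4 − 3
1 = −7 + 2·4
1 = 2·25 − 7·7
1 = −7·157 + 44·25
25⁻¹ ≡ 44 (mod 157), so k ≡ 44·146 ≡ 144 (mod 157).
x = 22 + 25·144 = 3622.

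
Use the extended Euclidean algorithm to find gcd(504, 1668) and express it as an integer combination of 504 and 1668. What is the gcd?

12

Euclidean algorithm:
1668 = 3·504 + 156
504 = 3·156 + 36
156 = 4·36 + 12
36 = 3·12 + 0
gcd(504, 1668) = 12.
Express as a combination:
12 = 156 − 4·36
12 = −4·504 + 13·156
12 = 13·1668 − 43·504
So 12 = (13)·1668 + (-43)·504.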